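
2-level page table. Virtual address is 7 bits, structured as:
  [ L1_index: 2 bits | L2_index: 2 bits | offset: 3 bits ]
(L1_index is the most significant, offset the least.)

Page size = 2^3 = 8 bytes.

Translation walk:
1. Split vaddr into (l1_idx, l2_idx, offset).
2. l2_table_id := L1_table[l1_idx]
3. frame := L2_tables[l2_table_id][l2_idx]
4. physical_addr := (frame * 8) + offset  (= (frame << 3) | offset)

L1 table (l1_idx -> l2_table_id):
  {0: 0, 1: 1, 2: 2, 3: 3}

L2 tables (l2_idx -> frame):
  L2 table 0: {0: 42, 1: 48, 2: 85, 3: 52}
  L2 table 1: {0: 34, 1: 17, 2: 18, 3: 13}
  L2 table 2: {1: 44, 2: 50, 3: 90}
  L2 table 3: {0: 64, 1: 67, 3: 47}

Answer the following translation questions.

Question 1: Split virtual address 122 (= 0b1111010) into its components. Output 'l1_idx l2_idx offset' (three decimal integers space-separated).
Answer: 3 3 2

Derivation:
vaddr = 122 = 0b1111010
  top 2 bits -> l1_idx = 3
  next 2 bits -> l2_idx = 3
  bottom 3 bits -> offset = 2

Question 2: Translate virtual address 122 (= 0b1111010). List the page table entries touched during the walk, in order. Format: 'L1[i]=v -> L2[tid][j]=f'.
Answer: L1[3]=3 -> L2[3][3]=47

Derivation:
vaddr = 122 = 0b1111010
Split: l1_idx=3, l2_idx=3, offset=2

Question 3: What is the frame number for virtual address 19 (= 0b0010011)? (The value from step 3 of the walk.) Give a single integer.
Answer: 85

Derivation:
vaddr = 19: l1_idx=0, l2_idx=2
L1[0] = 0; L2[0][2] = 85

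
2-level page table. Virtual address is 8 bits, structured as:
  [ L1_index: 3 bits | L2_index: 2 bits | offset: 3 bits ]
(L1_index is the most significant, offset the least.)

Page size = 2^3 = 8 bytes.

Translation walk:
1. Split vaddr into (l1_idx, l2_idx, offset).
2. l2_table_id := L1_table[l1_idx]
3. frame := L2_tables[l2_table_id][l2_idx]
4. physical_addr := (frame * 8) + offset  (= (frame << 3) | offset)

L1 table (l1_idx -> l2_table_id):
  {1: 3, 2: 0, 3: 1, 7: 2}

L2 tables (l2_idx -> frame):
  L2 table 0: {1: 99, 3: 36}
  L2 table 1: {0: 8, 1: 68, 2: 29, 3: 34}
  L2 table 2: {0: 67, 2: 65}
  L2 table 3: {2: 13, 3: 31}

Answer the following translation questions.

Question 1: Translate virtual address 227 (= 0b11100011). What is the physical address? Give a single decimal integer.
Answer: 539

Derivation:
vaddr = 227 = 0b11100011
Split: l1_idx=7, l2_idx=0, offset=3
L1[7] = 2
L2[2][0] = 67
paddr = 67 * 8 + 3 = 539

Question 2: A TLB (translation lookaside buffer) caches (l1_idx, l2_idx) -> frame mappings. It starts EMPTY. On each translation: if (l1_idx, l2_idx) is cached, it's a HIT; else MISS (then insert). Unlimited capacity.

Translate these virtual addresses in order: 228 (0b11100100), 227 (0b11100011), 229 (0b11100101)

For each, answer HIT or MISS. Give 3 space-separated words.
Answer: MISS HIT HIT

Derivation:
vaddr=228: (7,0) not in TLB -> MISS, insert
vaddr=227: (7,0) in TLB -> HIT
vaddr=229: (7,0) in TLB -> HIT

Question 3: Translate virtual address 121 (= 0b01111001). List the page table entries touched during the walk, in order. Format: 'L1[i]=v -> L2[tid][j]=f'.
Answer: L1[3]=1 -> L2[1][3]=34

Derivation:
vaddr = 121 = 0b01111001
Split: l1_idx=3, l2_idx=3, offset=1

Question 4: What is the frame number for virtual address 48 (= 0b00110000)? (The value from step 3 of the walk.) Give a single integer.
Answer: 13

Derivation:
vaddr = 48: l1_idx=1, l2_idx=2
L1[1] = 3; L2[3][2] = 13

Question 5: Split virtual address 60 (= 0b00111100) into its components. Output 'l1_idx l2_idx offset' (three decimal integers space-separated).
Answer: 1 3 4

Derivation:
vaddr = 60 = 0b00111100
  top 3 bits -> l1_idx = 1
  next 2 bits -> l2_idx = 3
  bottom 3 bits -> offset = 4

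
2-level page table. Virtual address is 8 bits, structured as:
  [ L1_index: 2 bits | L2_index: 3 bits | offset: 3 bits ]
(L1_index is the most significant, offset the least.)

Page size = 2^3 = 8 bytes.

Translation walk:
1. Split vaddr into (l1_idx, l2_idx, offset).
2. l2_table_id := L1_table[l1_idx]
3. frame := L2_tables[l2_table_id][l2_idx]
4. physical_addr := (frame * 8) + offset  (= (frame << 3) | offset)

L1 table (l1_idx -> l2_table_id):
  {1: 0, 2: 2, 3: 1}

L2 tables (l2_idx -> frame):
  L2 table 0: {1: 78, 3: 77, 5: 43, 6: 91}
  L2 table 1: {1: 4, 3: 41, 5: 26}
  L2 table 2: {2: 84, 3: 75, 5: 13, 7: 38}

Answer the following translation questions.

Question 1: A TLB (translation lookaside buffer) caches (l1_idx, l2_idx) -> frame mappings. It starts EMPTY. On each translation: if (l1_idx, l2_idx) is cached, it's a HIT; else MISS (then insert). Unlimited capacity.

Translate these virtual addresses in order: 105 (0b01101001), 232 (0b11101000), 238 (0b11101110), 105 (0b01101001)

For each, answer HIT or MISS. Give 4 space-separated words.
vaddr=105: (1,5) not in TLB -> MISS, insert
vaddr=232: (3,5) not in TLB -> MISS, insert
vaddr=238: (3,5) in TLB -> HIT
vaddr=105: (1,5) in TLB -> HIT

Answer: MISS MISS HIT HIT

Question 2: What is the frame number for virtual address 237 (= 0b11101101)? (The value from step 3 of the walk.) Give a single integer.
Answer: 26

Derivation:
vaddr = 237: l1_idx=3, l2_idx=5
L1[3] = 1; L2[1][5] = 26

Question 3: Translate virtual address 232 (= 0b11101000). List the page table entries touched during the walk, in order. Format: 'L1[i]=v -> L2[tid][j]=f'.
Answer: L1[3]=1 -> L2[1][5]=26

Derivation:
vaddr = 232 = 0b11101000
Split: l1_idx=3, l2_idx=5, offset=0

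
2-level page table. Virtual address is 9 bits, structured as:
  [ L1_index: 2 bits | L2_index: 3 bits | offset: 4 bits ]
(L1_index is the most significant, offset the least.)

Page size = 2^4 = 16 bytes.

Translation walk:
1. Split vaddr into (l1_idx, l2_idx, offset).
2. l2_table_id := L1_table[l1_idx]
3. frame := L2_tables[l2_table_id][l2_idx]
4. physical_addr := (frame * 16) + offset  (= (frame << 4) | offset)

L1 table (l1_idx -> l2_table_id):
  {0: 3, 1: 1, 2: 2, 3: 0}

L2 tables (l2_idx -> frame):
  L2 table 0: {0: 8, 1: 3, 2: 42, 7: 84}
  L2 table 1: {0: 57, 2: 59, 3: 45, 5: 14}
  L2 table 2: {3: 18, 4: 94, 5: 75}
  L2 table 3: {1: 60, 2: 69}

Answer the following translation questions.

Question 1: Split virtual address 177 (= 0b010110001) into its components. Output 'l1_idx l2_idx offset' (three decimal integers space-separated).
Answer: 1 3 1

Derivation:
vaddr = 177 = 0b010110001
  top 2 bits -> l1_idx = 1
  next 3 bits -> l2_idx = 3
  bottom 4 bits -> offset = 1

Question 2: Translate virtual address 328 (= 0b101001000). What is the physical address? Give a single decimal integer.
Answer: 1512

Derivation:
vaddr = 328 = 0b101001000
Split: l1_idx=2, l2_idx=4, offset=8
L1[2] = 2
L2[2][4] = 94
paddr = 94 * 16 + 8 = 1512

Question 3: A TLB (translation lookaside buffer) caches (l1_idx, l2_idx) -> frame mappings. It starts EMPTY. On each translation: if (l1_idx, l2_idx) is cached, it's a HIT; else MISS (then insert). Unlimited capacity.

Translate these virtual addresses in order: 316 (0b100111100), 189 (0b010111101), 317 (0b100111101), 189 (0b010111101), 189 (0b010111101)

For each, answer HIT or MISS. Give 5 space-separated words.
vaddr=316: (2,3) not in TLB -> MISS, insert
vaddr=189: (1,3) not in TLB -> MISS, insert
vaddr=317: (2,3) in TLB -> HIT
vaddr=189: (1,3) in TLB -> HIT
vaddr=189: (1,3) in TLB -> HIT

Answer: MISS MISS HIT HIT HIT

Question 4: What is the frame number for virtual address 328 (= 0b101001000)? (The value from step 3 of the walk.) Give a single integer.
Answer: 94

Derivation:
vaddr = 328: l1_idx=2, l2_idx=4
L1[2] = 2; L2[2][4] = 94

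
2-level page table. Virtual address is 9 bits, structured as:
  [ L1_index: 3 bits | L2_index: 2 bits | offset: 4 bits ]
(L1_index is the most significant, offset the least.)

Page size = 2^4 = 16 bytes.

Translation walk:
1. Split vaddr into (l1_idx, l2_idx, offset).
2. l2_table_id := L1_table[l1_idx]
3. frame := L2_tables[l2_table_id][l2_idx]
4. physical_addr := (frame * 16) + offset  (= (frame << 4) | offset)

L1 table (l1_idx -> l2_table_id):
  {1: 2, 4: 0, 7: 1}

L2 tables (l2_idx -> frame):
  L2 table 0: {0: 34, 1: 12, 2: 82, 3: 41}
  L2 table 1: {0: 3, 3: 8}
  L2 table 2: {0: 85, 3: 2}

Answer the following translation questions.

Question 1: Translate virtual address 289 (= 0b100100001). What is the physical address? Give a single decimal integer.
vaddr = 289 = 0b100100001
Split: l1_idx=4, l2_idx=2, offset=1
L1[4] = 0
L2[0][2] = 82
paddr = 82 * 16 + 1 = 1313

Answer: 1313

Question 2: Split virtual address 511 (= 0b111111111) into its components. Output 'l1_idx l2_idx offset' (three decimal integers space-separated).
vaddr = 511 = 0b111111111
  top 3 bits -> l1_idx = 7
  next 2 bits -> l2_idx = 3
  bottom 4 bits -> offset = 15

Answer: 7 3 15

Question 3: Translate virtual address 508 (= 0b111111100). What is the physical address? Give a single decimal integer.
Answer: 140

Derivation:
vaddr = 508 = 0b111111100
Split: l1_idx=7, l2_idx=3, offset=12
L1[7] = 1
L2[1][3] = 8
paddr = 8 * 16 + 12 = 140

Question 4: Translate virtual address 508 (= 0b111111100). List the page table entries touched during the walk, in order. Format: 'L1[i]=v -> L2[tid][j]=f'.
vaddr = 508 = 0b111111100
Split: l1_idx=7, l2_idx=3, offset=12

Answer: L1[7]=1 -> L2[1][3]=8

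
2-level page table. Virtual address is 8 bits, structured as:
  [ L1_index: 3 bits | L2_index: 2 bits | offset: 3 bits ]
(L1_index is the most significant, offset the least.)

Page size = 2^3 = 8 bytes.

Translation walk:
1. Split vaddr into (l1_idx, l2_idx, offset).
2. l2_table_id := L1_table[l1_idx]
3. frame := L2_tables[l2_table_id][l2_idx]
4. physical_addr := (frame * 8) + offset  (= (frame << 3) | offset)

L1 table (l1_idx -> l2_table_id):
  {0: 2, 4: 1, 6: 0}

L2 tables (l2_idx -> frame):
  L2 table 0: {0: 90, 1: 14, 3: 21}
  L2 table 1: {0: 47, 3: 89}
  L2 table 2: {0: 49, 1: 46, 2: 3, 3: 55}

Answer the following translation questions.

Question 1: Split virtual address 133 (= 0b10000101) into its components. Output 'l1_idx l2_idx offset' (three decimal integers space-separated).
vaddr = 133 = 0b10000101
  top 3 bits -> l1_idx = 4
  next 2 bits -> l2_idx = 0
  bottom 3 bits -> offset = 5

Answer: 4 0 5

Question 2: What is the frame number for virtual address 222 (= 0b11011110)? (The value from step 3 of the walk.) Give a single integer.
Answer: 21

Derivation:
vaddr = 222: l1_idx=6, l2_idx=3
L1[6] = 0; L2[0][3] = 21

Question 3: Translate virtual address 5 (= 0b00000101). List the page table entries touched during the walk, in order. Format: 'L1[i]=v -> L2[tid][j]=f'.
vaddr = 5 = 0b00000101
Split: l1_idx=0, l2_idx=0, offset=5

Answer: L1[0]=2 -> L2[2][0]=49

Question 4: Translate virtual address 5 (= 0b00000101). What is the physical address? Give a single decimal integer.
Answer: 397

Derivation:
vaddr = 5 = 0b00000101
Split: l1_idx=0, l2_idx=0, offset=5
L1[0] = 2
L2[2][0] = 49
paddr = 49 * 8 + 5 = 397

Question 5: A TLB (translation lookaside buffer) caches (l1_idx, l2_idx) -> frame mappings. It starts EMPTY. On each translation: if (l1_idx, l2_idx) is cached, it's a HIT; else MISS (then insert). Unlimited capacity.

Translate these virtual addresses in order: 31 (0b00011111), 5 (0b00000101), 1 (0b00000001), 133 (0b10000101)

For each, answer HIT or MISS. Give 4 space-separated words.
vaddr=31: (0,3) not in TLB -> MISS, insert
vaddr=5: (0,0) not in TLB -> MISS, insert
vaddr=1: (0,0) in TLB -> HIT
vaddr=133: (4,0) not in TLB -> MISS, insert

Answer: MISS MISS HIT MISS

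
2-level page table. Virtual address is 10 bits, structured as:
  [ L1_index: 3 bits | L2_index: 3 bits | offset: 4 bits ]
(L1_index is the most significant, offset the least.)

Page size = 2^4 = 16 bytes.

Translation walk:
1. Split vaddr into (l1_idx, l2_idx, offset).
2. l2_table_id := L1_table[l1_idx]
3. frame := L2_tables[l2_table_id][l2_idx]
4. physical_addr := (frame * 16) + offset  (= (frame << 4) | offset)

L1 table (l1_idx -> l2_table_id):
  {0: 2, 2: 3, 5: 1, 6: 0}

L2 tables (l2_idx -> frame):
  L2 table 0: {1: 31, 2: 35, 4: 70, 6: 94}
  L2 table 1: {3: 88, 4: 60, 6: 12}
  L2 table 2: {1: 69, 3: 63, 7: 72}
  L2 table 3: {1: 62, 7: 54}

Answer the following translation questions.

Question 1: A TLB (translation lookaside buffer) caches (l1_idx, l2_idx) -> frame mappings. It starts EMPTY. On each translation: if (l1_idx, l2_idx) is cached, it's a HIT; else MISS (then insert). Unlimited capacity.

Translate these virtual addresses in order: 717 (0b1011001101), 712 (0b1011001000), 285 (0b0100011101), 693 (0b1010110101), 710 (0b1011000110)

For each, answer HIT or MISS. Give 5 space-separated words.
Answer: MISS HIT MISS MISS HIT

Derivation:
vaddr=717: (5,4) not in TLB -> MISS, insert
vaddr=712: (5,4) in TLB -> HIT
vaddr=285: (2,1) not in TLB -> MISS, insert
vaddr=693: (5,3) not in TLB -> MISS, insert
vaddr=710: (5,4) in TLB -> HIT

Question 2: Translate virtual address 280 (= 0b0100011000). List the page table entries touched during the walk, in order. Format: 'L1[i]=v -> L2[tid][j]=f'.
vaddr = 280 = 0b0100011000
Split: l1_idx=2, l2_idx=1, offset=8

Answer: L1[2]=3 -> L2[3][1]=62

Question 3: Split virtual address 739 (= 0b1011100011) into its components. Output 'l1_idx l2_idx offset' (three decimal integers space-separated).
Answer: 5 6 3

Derivation:
vaddr = 739 = 0b1011100011
  top 3 bits -> l1_idx = 5
  next 3 bits -> l2_idx = 6
  bottom 4 bits -> offset = 3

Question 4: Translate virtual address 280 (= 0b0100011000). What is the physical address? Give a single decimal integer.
vaddr = 280 = 0b0100011000
Split: l1_idx=2, l2_idx=1, offset=8
L1[2] = 3
L2[3][1] = 62
paddr = 62 * 16 + 8 = 1000

Answer: 1000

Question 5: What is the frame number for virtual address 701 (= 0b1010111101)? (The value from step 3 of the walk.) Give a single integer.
Answer: 88

Derivation:
vaddr = 701: l1_idx=5, l2_idx=3
L1[5] = 1; L2[1][3] = 88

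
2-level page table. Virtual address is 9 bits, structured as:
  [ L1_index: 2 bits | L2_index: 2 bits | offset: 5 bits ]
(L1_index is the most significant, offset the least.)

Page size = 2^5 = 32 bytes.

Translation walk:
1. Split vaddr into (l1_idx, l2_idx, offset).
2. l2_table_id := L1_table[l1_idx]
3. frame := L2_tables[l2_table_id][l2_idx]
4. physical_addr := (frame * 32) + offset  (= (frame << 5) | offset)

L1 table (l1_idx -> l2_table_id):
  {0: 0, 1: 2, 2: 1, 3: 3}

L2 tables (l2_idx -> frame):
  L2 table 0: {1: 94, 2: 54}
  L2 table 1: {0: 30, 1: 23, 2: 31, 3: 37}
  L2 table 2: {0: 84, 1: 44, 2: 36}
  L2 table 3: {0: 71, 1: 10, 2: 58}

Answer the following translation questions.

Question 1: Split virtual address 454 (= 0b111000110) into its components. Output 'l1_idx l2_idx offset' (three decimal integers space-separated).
vaddr = 454 = 0b111000110
  top 2 bits -> l1_idx = 3
  next 2 bits -> l2_idx = 2
  bottom 5 bits -> offset = 6

Answer: 3 2 6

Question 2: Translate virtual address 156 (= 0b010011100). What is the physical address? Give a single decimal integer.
Answer: 2716

Derivation:
vaddr = 156 = 0b010011100
Split: l1_idx=1, l2_idx=0, offset=28
L1[1] = 2
L2[2][0] = 84
paddr = 84 * 32 + 28 = 2716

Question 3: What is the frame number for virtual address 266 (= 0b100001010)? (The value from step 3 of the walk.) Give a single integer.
Answer: 30

Derivation:
vaddr = 266: l1_idx=2, l2_idx=0
L1[2] = 1; L2[1][0] = 30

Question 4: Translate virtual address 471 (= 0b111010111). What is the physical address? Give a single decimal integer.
Answer: 1879

Derivation:
vaddr = 471 = 0b111010111
Split: l1_idx=3, l2_idx=2, offset=23
L1[3] = 3
L2[3][2] = 58
paddr = 58 * 32 + 23 = 1879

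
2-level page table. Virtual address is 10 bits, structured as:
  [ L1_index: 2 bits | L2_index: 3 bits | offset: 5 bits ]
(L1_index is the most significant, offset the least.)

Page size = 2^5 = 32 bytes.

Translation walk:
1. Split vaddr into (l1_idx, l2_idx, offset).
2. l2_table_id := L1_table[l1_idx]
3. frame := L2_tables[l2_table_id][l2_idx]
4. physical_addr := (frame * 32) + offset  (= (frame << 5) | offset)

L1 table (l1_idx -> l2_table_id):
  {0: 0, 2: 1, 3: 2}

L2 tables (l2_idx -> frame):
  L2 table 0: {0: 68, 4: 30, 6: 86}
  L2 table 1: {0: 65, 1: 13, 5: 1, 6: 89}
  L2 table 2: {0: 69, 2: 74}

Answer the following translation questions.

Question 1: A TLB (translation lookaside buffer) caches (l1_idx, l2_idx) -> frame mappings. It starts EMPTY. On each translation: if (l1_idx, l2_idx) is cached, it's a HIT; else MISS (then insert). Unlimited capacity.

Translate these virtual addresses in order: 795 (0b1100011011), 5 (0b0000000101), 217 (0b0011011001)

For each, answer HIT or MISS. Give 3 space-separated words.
Answer: MISS MISS MISS

Derivation:
vaddr=795: (3,0) not in TLB -> MISS, insert
vaddr=5: (0,0) not in TLB -> MISS, insert
vaddr=217: (0,6) not in TLB -> MISS, insert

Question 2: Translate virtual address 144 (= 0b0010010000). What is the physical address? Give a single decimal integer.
vaddr = 144 = 0b0010010000
Split: l1_idx=0, l2_idx=4, offset=16
L1[0] = 0
L2[0][4] = 30
paddr = 30 * 32 + 16 = 976

Answer: 976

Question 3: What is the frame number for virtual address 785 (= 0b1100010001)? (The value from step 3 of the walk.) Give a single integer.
Answer: 69

Derivation:
vaddr = 785: l1_idx=3, l2_idx=0
L1[3] = 2; L2[2][0] = 69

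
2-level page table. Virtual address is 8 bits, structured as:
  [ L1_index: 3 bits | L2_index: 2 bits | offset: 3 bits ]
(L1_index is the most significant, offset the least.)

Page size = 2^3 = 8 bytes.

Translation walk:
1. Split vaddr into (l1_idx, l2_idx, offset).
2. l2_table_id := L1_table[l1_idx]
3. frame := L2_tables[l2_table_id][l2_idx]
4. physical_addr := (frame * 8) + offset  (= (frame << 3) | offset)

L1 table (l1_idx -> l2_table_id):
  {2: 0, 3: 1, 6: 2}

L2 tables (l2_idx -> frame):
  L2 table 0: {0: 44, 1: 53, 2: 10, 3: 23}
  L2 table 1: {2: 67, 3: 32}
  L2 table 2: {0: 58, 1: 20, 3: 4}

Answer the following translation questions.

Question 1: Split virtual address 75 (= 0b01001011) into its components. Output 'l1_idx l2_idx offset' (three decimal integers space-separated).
Answer: 2 1 3

Derivation:
vaddr = 75 = 0b01001011
  top 3 bits -> l1_idx = 2
  next 2 bits -> l2_idx = 1
  bottom 3 bits -> offset = 3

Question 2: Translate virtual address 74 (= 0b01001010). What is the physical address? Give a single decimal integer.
vaddr = 74 = 0b01001010
Split: l1_idx=2, l2_idx=1, offset=2
L1[2] = 0
L2[0][1] = 53
paddr = 53 * 8 + 2 = 426

Answer: 426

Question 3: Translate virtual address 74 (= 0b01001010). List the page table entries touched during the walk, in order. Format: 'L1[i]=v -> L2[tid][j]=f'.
vaddr = 74 = 0b01001010
Split: l1_idx=2, l2_idx=1, offset=2

Answer: L1[2]=0 -> L2[0][1]=53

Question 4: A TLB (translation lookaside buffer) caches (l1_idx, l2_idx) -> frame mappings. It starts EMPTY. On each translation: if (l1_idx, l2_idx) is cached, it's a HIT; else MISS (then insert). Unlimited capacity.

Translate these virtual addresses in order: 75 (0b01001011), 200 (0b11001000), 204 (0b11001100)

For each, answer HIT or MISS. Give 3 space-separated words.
vaddr=75: (2,1) not in TLB -> MISS, insert
vaddr=200: (6,1) not in TLB -> MISS, insert
vaddr=204: (6,1) in TLB -> HIT

Answer: MISS MISS HIT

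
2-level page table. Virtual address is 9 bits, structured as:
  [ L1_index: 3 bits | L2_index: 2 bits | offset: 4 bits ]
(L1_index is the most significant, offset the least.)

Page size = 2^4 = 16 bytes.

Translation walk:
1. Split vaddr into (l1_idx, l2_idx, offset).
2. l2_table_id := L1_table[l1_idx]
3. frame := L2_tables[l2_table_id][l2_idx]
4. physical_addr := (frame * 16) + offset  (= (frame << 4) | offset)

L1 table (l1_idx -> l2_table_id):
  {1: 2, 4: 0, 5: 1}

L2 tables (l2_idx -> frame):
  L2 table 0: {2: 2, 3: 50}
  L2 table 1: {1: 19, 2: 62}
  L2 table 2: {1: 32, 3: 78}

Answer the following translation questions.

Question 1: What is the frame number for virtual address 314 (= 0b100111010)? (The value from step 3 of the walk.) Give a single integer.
vaddr = 314: l1_idx=4, l2_idx=3
L1[4] = 0; L2[0][3] = 50

Answer: 50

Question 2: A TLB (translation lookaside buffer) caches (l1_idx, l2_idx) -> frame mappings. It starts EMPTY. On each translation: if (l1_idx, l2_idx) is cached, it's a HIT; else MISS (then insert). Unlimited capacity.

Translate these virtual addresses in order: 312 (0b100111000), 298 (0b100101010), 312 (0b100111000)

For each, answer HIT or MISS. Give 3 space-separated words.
Answer: MISS MISS HIT

Derivation:
vaddr=312: (4,3) not in TLB -> MISS, insert
vaddr=298: (4,2) not in TLB -> MISS, insert
vaddr=312: (4,3) in TLB -> HIT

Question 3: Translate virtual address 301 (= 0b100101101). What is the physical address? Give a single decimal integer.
Answer: 45

Derivation:
vaddr = 301 = 0b100101101
Split: l1_idx=4, l2_idx=2, offset=13
L1[4] = 0
L2[0][2] = 2
paddr = 2 * 16 + 13 = 45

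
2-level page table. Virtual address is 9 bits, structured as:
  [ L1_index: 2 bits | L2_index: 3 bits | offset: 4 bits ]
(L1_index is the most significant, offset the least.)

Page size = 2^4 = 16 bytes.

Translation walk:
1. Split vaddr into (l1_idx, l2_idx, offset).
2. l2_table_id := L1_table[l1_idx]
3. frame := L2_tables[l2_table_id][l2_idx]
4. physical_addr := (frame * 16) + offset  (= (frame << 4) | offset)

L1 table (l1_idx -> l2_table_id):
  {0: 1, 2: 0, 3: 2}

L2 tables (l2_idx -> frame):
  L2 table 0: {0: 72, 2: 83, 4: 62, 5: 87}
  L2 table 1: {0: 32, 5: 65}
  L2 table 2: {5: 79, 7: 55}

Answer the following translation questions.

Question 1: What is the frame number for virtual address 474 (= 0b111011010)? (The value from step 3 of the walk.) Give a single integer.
Answer: 79

Derivation:
vaddr = 474: l1_idx=3, l2_idx=5
L1[3] = 2; L2[2][5] = 79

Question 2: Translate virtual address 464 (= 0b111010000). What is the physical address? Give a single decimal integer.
Answer: 1264

Derivation:
vaddr = 464 = 0b111010000
Split: l1_idx=3, l2_idx=5, offset=0
L1[3] = 2
L2[2][5] = 79
paddr = 79 * 16 + 0 = 1264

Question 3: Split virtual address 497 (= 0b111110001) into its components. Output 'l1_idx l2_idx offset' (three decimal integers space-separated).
vaddr = 497 = 0b111110001
  top 2 bits -> l1_idx = 3
  next 3 bits -> l2_idx = 7
  bottom 4 bits -> offset = 1

Answer: 3 7 1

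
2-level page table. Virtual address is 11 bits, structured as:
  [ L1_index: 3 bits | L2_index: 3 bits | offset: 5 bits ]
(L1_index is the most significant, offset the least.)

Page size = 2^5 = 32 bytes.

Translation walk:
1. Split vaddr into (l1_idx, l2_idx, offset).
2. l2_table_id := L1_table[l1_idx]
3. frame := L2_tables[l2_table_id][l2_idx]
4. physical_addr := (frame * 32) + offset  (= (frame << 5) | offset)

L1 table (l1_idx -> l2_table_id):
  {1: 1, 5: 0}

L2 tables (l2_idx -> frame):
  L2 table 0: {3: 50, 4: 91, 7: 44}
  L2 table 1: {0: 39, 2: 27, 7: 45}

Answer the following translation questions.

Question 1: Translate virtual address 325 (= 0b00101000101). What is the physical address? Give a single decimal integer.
Answer: 869

Derivation:
vaddr = 325 = 0b00101000101
Split: l1_idx=1, l2_idx=2, offset=5
L1[1] = 1
L2[1][2] = 27
paddr = 27 * 32 + 5 = 869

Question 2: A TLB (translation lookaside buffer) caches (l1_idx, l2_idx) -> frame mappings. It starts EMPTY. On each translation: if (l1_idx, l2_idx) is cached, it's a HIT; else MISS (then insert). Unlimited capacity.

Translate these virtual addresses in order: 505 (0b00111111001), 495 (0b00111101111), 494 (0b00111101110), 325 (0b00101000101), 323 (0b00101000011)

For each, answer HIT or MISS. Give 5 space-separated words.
vaddr=505: (1,7) not in TLB -> MISS, insert
vaddr=495: (1,7) in TLB -> HIT
vaddr=494: (1,7) in TLB -> HIT
vaddr=325: (1,2) not in TLB -> MISS, insert
vaddr=323: (1,2) in TLB -> HIT

Answer: MISS HIT HIT MISS HIT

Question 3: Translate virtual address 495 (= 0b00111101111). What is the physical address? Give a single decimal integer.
Answer: 1455

Derivation:
vaddr = 495 = 0b00111101111
Split: l1_idx=1, l2_idx=7, offset=15
L1[1] = 1
L2[1][7] = 45
paddr = 45 * 32 + 15 = 1455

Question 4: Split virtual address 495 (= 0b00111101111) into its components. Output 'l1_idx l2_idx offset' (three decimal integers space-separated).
vaddr = 495 = 0b00111101111
  top 3 bits -> l1_idx = 1
  next 3 bits -> l2_idx = 7
  bottom 5 bits -> offset = 15

Answer: 1 7 15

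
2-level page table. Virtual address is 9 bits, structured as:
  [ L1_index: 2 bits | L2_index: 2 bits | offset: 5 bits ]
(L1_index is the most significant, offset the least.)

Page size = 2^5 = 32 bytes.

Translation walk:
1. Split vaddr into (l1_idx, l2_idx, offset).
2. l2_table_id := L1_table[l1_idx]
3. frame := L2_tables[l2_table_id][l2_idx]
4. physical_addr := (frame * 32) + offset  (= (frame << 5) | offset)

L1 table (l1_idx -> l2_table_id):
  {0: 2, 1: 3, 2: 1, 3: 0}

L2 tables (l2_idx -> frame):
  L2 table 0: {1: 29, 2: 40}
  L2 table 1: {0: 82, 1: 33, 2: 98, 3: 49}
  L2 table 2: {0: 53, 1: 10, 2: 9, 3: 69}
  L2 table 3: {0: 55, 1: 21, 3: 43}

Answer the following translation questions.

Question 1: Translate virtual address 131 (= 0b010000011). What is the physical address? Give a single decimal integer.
Answer: 1763

Derivation:
vaddr = 131 = 0b010000011
Split: l1_idx=1, l2_idx=0, offset=3
L1[1] = 3
L2[3][0] = 55
paddr = 55 * 32 + 3 = 1763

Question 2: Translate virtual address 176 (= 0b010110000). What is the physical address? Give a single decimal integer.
Answer: 688

Derivation:
vaddr = 176 = 0b010110000
Split: l1_idx=1, l2_idx=1, offset=16
L1[1] = 3
L2[3][1] = 21
paddr = 21 * 32 + 16 = 688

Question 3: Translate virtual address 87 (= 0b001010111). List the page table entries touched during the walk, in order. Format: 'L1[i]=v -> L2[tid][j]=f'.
vaddr = 87 = 0b001010111
Split: l1_idx=0, l2_idx=2, offset=23

Answer: L1[0]=2 -> L2[2][2]=9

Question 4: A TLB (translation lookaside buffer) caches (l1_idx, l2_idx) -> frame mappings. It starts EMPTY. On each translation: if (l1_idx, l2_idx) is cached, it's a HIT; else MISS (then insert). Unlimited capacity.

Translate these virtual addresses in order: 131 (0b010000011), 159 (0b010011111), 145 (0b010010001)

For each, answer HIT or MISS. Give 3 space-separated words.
vaddr=131: (1,0) not in TLB -> MISS, insert
vaddr=159: (1,0) in TLB -> HIT
vaddr=145: (1,0) in TLB -> HIT

Answer: MISS HIT HIT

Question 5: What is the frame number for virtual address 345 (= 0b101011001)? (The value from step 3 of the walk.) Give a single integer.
Answer: 98

Derivation:
vaddr = 345: l1_idx=2, l2_idx=2
L1[2] = 1; L2[1][2] = 98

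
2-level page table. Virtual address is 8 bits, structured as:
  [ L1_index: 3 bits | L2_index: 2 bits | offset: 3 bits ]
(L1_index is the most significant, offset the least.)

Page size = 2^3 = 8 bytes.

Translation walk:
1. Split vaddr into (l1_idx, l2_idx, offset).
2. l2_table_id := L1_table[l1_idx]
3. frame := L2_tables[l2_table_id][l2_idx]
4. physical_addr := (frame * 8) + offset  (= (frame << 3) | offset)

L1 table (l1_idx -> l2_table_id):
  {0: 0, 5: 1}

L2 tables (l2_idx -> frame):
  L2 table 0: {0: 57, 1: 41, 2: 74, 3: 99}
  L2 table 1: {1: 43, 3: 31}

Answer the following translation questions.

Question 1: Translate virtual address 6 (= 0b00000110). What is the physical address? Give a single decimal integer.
Answer: 462

Derivation:
vaddr = 6 = 0b00000110
Split: l1_idx=0, l2_idx=0, offset=6
L1[0] = 0
L2[0][0] = 57
paddr = 57 * 8 + 6 = 462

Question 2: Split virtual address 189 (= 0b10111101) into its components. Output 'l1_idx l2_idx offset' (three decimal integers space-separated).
Answer: 5 3 5

Derivation:
vaddr = 189 = 0b10111101
  top 3 bits -> l1_idx = 5
  next 2 bits -> l2_idx = 3
  bottom 3 bits -> offset = 5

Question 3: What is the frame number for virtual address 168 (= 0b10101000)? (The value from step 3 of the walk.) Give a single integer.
Answer: 43

Derivation:
vaddr = 168: l1_idx=5, l2_idx=1
L1[5] = 1; L2[1][1] = 43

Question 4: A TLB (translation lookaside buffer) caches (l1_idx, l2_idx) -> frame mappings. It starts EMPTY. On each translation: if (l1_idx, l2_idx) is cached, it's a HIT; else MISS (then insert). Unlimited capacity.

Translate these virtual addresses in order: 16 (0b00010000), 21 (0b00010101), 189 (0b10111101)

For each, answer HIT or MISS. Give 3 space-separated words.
Answer: MISS HIT MISS

Derivation:
vaddr=16: (0,2) not in TLB -> MISS, insert
vaddr=21: (0,2) in TLB -> HIT
vaddr=189: (5,3) not in TLB -> MISS, insert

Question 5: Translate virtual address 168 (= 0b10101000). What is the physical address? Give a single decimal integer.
Answer: 344

Derivation:
vaddr = 168 = 0b10101000
Split: l1_idx=5, l2_idx=1, offset=0
L1[5] = 1
L2[1][1] = 43
paddr = 43 * 8 + 0 = 344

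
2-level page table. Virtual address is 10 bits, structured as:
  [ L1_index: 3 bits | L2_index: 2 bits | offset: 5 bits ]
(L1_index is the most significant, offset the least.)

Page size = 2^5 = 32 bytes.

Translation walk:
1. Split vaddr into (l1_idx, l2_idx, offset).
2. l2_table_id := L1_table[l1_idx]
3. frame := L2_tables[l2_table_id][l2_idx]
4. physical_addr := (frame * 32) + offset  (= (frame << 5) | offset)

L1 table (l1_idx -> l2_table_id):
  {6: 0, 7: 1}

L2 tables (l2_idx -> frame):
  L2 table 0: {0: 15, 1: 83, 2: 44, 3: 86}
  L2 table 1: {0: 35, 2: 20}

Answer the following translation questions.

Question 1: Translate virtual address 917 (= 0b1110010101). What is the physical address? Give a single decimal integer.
Answer: 1141

Derivation:
vaddr = 917 = 0b1110010101
Split: l1_idx=7, l2_idx=0, offset=21
L1[7] = 1
L2[1][0] = 35
paddr = 35 * 32 + 21 = 1141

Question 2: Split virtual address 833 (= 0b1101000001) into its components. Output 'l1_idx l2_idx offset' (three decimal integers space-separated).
Answer: 6 2 1

Derivation:
vaddr = 833 = 0b1101000001
  top 3 bits -> l1_idx = 6
  next 2 bits -> l2_idx = 2
  bottom 5 bits -> offset = 1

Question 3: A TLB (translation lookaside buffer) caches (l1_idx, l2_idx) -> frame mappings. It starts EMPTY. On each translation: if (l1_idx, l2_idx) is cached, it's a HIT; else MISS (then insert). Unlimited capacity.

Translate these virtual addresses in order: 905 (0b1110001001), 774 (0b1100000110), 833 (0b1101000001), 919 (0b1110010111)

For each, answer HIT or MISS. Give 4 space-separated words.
Answer: MISS MISS MISS HIT

Derivation:
vaddr=905: (7,0) not in TLB -> MISS, insert
vaddr=774: (6,0) not in TLB -> MISS, insert
vaddr=833: (6,2) not in TLB -> MISS, insert
vaddr=919: (7,0) in TLB -> HIT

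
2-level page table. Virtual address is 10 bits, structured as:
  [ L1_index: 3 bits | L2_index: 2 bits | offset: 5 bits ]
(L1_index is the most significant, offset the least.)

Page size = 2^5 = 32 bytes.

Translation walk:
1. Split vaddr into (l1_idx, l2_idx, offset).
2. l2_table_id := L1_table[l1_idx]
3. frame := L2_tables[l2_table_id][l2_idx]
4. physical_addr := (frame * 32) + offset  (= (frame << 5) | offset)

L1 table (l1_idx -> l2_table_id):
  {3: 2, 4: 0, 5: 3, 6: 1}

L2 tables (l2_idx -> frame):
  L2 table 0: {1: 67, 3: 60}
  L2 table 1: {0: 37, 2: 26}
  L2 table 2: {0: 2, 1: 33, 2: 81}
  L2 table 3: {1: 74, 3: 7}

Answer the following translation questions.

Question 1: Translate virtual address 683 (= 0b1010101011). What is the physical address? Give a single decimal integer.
vaddr = 683 = 0b1010101011
Split: l1_idx=5, l2_idx=1, offset=11
L1[5] = 3
L2[3][1] = 74
paddr = 74 * 32 + 11 = 2379

Answer: 2379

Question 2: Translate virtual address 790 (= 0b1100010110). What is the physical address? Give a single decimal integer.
vaddr = 790 = 0b1100010110
Split: l1_idx=6, l2_idx=0, offset=22
L1[6] = 1
L2[1][0] = 37
paddr = 37 * 32 + 22 = 1206

Answer: 1206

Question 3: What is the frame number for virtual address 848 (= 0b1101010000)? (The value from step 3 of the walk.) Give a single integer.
vaddr = 848: l1_idx=6, l2_idx=2
L1[6] = 1; L2[1][2] = 26

Answer: 26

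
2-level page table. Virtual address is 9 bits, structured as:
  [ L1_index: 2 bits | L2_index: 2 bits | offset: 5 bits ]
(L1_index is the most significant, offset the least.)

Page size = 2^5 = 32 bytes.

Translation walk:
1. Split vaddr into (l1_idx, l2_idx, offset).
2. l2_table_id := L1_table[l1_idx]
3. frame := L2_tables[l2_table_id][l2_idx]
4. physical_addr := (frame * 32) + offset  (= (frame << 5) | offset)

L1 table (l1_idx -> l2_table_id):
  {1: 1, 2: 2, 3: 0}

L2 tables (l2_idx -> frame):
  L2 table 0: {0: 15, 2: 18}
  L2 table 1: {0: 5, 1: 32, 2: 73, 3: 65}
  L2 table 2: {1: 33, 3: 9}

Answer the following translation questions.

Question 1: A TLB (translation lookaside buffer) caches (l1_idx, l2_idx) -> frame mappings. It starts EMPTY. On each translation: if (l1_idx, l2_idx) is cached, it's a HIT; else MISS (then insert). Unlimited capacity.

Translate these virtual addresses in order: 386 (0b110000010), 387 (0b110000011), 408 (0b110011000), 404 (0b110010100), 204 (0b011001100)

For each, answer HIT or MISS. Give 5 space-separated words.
vaddr=386: (3,0) not in TLB -> MISS, insert
vaddr=387: (3,0) in TLB -> HIT
vaddr=408: (3,0) in TLB -> HIT
vaddr=404: (3,0) in TLB -> HIT
vaddr=204: (1,2) not in TLB -> MISS, insert

Answer: MISS HIT HIT HIT MISS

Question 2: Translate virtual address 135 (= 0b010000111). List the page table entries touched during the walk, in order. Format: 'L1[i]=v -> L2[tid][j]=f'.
Answer: L1[1]=1 -> L2[1][0]=5

Derivation:
vaddr = 135 = 0b010000111
Split: l1_idx=1, l2_idx=0, offset=7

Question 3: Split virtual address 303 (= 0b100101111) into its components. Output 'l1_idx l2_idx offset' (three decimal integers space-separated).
Answer: 2 1 15

Derivation:
vaddr = 303 = 0b100101111
  top 2 bits -> l1_idx = 2
  next 2 bits -> l2_idx = 1
  bottom 5 bits -> offset = 15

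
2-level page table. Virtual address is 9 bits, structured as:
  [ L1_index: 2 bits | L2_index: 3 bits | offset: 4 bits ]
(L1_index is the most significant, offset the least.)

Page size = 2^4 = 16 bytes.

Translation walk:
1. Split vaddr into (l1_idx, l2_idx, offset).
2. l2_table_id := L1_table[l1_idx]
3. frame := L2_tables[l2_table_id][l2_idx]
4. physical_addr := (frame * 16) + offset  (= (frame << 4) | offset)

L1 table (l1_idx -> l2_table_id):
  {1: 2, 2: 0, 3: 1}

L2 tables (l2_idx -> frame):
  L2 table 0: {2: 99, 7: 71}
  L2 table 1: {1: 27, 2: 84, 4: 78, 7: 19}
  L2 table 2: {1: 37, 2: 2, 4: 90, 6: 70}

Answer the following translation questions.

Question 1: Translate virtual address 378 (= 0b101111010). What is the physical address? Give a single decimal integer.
vaddr = 378 = 0b101111010
Split: l1_idx=2, l2_idx=7, offset=10
L1[2] = 0
L2[0][7] = 71
paddr = 71 * 16 + 10 = 1146

Answer: 1146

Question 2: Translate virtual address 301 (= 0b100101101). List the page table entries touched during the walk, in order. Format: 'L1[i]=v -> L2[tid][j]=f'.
Answer: L1[2]=0 -> L2[0][2]=99

Derivation:
vaddr = 301 = 0b100101101
Split: l1_idx=2, l2_idx=2, offset=13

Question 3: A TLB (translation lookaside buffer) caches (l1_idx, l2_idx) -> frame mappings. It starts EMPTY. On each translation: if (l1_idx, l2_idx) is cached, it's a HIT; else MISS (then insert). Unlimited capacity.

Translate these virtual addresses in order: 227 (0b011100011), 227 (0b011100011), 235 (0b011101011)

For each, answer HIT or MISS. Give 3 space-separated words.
Answer: MISS HIT HIT

Derivation:
vaddr=227: (1,6) not in TLB -> MISS, insert
vaddr=227: (1,6) in TLB -> HIT
vaddr=235: (1,6) in TLB -> HIT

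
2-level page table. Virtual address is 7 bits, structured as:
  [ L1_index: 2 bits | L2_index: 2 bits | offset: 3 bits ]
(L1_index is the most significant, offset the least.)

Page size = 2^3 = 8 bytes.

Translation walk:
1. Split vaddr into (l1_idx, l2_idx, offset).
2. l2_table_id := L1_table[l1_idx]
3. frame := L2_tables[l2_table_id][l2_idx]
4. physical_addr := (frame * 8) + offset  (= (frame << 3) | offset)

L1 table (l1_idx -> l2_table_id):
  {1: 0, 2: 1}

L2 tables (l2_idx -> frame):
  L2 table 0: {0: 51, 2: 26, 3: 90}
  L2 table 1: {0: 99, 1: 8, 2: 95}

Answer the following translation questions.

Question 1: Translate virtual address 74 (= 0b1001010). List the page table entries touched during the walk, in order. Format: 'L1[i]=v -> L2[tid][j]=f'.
Answer: L1[2]=1 -> L2[1][1]=8

Derivation:
vaddr = 74 = 0b1001010
Split: l1_idx=2, l2_idx=1, offset=2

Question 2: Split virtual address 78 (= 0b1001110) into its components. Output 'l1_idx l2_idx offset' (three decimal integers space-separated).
Answer: 2 1 6

Derivation:
vaddr = 78 = 0b1001110
  top 2 bits -> l1_idx = 2
  next 2 bits -> l2_idx = 1
  bottom 3 bits -> offset = 6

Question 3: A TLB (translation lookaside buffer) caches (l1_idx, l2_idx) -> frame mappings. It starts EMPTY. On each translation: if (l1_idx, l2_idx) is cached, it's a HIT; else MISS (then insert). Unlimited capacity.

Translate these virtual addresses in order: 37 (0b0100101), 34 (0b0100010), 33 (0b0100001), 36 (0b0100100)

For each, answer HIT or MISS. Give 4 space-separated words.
vaddr=37: (1,0) not in TLB -> MISS, insert
vaddr=34: (1,0) in TLB -> HIT
vaddr=33: (1,0) in TLB -> HIT
vaddr=36: (1,0) in TLB -> HIT

Answer: MISS HIT HIT HIT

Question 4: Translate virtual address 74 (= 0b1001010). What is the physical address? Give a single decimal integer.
Answer: 66

Derivation:
vaddr = 74 = 0b1001010
Split: l1_idx=2, l2_idx=1, offset=2
L1[2] = 1
L2[1][1] = 8
paddr = 8 * 8 + 2 = 66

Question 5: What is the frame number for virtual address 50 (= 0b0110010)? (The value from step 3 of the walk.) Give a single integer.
Answer: 26

Derivation:
vaddr = 50: l1_idx=1, l2_idx=2
L1[1] = 0; L2[0][2] = 26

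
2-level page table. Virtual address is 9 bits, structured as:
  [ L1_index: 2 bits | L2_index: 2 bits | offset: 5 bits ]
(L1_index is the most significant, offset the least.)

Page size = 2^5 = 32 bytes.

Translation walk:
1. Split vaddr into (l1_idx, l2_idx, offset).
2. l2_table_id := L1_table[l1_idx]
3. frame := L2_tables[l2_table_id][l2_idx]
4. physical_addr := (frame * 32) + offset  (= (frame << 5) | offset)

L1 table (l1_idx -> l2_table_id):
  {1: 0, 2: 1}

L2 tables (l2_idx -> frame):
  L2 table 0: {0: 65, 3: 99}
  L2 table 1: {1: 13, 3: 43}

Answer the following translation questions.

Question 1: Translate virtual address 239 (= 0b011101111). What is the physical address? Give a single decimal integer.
Answer: 3183

Derivation:
vaddr = 239 = 0b011101111
Split: l1_idx=1, l2_idx=3, offset=15
L1[1] = 0
L2[0][3] = 99
paddr = 99 * 32 + 15 = 3183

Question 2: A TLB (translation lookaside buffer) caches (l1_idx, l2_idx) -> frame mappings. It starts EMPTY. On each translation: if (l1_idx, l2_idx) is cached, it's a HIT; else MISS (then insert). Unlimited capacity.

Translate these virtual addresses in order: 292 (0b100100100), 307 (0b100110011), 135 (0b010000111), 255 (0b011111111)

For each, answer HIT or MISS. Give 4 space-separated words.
vaddr=292: (2,1) not in TLB -> MISS, insert
vaddr=307: (2,1) in TLB -> HIT
vaddr=135: (1,0) not in TLB -> MISS, insert
vaddr=255: (1,3) not in TLB -> MISS, insert

Answer: MISS HIT MISS MISS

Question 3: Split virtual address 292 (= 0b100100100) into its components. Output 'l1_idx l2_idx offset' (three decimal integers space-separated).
Answer: 2 1 4

Derivation:
vaddr = 292 = 0b100100100
  top 2 bits -> l1_idx = 2
  next 2 bits -> l2_idx = 1
  bottom 5 bits -> offset = 4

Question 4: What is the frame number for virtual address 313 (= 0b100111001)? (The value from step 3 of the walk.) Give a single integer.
Answer: 13

Derivation:
vaddr = 313: l1_idx=2, l2_idx=1
L1[2] = 1; L2[1][1] = 13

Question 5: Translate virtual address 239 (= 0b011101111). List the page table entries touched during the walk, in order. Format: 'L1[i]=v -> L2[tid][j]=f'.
vaddr = 239 = 0b011101111
Split: l1_idx=1, l2_idx=3, offset=15

Answer: L1[1]=0 -> L2[0][3]=99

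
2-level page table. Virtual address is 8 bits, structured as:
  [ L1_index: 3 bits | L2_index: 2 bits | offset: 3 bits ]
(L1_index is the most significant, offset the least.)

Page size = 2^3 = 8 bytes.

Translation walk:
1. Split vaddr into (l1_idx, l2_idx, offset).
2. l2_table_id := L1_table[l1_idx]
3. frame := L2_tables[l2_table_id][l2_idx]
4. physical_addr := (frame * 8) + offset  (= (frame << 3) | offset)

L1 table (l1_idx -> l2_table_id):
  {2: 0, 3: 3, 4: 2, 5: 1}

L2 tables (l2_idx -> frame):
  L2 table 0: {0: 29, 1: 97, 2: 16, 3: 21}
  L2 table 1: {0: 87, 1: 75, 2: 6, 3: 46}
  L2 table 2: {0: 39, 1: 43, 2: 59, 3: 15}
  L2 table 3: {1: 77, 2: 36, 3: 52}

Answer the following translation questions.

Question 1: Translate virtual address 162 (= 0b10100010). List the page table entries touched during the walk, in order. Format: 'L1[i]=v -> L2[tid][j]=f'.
Answer: L1[5]=1 -> L2[1][0]=87

Derivation:
vaddr = 162 = 0b10100010
Split: l1_idx=5, l2_idx=0, offset=2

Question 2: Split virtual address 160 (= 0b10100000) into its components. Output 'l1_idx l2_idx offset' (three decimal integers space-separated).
Answer: 5 0 0

Derivation:
vaddr = 160 = 0b10100000
  top 3 bits -> l1_idx = 5
  next 2 bits -> l2_idx = 0
  bottom 3 bits -> offset = 0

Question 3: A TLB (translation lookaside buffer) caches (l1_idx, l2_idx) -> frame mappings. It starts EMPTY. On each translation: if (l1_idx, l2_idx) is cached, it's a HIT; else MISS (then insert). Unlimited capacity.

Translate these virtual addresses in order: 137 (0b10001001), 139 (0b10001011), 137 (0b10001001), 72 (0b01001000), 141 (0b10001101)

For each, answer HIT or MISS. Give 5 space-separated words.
vaddr=137: (4,1) not in TLB -> MISS, insert
vaddr=139: (4,1) in TLB -> HIT
vaddr=137: (4,1) in TLB -> HIT
vaddr=72: (2,1) not in TLB -> MISS, insert
vaddr=141: (4,1) in TLB -> HIT

Answer: MISS HIT HIT MISS HIT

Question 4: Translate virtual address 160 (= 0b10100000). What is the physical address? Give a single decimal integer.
Answer: 696

Derivation:
vaddr = 160 = 0b10100000
Split: l1_idx=5, l2_idx=0, offset=0
L1[5] = 1
L2[1][0] = 87
paddr = 87 * 8 + 0 = 696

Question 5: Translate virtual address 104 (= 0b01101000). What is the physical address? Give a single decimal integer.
Answer: 616

Derivation:
vaddr = 104 = 0b01101000
Split: l1_idx=3, l2_idx=1, offset=0
L1[3] = 3
L2[3][1] = 77
paddr = 77 * 8 + 0 = 616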